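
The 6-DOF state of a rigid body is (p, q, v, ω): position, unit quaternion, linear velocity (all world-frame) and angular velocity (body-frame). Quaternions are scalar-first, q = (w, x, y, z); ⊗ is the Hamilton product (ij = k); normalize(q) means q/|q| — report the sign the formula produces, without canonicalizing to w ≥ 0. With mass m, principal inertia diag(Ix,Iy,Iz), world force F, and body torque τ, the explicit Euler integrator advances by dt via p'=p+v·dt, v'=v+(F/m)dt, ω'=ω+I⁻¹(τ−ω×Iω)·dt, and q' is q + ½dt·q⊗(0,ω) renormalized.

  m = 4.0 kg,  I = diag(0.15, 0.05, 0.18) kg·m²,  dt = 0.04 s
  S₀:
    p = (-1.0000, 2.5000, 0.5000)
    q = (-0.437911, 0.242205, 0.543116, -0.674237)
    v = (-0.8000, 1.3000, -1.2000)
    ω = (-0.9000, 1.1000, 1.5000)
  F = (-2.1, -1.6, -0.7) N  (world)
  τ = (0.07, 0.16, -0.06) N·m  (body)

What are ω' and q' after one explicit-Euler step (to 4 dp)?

(τ − ω×Iω)/I = (-0.9633, 2.3900, -0.8833)
ω' = ω + α·dt = (-0.9385, 1.1956, 1.4647)
2q̇ = q⊗(0,ω) = (0.6319124, 1.9504546, -0.2381963, 0.0983634)
updated quaternion q' = (-0.4249, 0.2810, 0.5379, -0.6717)

ω' = (-0.9385, 1.1956, 1.4647)
q' = (-0.4249, 0.2810, 0.5379, -0.6717)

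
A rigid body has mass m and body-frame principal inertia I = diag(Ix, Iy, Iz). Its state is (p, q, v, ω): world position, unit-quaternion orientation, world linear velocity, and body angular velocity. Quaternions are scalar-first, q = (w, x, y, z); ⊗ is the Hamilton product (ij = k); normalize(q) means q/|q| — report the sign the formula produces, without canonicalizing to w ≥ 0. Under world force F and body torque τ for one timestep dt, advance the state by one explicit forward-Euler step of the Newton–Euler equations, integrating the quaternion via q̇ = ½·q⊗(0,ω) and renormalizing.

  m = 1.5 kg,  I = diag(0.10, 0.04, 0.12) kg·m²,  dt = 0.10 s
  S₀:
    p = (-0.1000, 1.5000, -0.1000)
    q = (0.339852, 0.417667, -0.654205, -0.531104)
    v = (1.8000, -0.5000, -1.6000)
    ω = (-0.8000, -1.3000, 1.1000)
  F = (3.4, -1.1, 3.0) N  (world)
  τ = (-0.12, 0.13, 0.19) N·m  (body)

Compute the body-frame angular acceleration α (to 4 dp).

α = (-0.0560, 2.8100, 2.1033)

gyro term ω×Iω = (-0.1144, 0.0176, -0.0624)
angular accel α = (-0.0560, 2.8100, 2.1033)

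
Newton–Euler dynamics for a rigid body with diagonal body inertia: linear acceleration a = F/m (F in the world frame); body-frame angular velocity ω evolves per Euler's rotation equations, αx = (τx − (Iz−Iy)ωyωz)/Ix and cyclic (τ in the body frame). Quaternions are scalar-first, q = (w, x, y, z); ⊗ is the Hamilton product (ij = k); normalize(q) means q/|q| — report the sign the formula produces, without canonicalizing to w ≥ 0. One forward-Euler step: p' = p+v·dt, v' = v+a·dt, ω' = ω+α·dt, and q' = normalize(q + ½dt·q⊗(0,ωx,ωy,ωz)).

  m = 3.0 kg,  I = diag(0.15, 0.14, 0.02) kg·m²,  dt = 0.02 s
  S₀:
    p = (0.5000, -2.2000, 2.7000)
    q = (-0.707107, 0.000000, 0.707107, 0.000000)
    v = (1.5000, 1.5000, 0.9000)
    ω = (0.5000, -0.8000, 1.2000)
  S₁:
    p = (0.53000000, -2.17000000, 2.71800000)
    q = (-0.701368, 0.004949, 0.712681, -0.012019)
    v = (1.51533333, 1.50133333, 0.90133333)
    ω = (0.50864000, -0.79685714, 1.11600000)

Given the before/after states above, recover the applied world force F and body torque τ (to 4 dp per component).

F = (2.3000, 0.2000, 0.2000)
τ = (0.1800, 0.1000, -0.0800)

rate change Δω = (0.00864000, 0.00314286, -0.08400000)
ω₀×(Iω₀) = (0.1152, 0.0780, 0.0040)
I·α + gyro = (0.1800, 0.1000, -0.0800)
v₁ − v₀ = (0.01533333, 0.00133333, 0.00133333)
m·(v₁−v₀)/dt = (2.3000, 0.2000, 0.2000)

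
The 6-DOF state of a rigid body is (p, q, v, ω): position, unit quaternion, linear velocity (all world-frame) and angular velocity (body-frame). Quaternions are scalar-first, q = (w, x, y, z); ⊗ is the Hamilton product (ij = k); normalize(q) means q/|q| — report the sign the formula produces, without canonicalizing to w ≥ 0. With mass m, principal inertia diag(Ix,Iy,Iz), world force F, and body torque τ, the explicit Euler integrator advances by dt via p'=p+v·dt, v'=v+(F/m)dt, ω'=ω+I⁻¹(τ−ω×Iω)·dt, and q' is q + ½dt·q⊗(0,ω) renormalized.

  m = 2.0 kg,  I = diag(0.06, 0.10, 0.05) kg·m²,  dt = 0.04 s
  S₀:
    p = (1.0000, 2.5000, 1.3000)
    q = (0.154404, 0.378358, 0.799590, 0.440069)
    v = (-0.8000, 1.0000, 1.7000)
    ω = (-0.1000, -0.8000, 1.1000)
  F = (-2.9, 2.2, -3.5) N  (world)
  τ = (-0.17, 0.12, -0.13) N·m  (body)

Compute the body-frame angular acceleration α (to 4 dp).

α = (-3.5667, 1.2110, -2.6640)

precession coupling ω×(Iω) = (0.0440, -0.0011, 0.0032)
(τ − ω×Iω)/I = (-3.5667, 1.2110, -2.6640)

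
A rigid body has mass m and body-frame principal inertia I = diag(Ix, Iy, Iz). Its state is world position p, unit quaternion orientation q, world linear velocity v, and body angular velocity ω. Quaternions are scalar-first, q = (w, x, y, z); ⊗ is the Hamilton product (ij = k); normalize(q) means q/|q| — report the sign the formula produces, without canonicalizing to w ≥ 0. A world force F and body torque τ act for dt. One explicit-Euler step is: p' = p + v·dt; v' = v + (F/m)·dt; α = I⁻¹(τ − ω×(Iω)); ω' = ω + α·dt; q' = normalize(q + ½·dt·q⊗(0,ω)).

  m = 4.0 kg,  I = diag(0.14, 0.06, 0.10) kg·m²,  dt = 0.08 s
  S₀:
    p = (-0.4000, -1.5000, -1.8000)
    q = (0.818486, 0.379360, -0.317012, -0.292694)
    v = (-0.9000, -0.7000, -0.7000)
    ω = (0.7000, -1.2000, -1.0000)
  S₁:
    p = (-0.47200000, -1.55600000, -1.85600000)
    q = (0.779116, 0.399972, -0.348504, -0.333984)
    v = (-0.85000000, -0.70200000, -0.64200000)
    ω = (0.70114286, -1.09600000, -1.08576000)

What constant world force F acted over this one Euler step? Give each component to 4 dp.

v₁ − v₀ = (0.05000000, -0.00200000, 0.05800000)
applied force F = (2.5000, -0.1000, 2.9000)

F = (2.5000, -0.1000, 2.9000)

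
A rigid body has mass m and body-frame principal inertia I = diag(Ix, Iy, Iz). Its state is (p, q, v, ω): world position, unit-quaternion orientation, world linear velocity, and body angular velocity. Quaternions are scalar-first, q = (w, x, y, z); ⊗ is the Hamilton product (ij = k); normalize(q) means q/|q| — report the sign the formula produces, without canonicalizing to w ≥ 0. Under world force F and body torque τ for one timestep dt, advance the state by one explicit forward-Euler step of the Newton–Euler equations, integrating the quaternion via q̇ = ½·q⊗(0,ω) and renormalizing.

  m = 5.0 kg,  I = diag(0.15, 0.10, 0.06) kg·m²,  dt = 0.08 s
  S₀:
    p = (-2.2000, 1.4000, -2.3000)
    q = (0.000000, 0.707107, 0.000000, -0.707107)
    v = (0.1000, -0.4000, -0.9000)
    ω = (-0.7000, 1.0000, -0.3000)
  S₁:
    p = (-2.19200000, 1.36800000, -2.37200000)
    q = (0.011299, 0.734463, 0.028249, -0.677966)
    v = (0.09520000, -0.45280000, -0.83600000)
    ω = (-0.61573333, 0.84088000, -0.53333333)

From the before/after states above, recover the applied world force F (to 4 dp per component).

F = (-0.3000, -3.3000, 4.0000)

Δv = v₁−v₀ = (-0.00480000, -0.05280000, 0.06400000)
m·(v₁−v₀)/dt = (-0.3000, -3.3000, 4.0000)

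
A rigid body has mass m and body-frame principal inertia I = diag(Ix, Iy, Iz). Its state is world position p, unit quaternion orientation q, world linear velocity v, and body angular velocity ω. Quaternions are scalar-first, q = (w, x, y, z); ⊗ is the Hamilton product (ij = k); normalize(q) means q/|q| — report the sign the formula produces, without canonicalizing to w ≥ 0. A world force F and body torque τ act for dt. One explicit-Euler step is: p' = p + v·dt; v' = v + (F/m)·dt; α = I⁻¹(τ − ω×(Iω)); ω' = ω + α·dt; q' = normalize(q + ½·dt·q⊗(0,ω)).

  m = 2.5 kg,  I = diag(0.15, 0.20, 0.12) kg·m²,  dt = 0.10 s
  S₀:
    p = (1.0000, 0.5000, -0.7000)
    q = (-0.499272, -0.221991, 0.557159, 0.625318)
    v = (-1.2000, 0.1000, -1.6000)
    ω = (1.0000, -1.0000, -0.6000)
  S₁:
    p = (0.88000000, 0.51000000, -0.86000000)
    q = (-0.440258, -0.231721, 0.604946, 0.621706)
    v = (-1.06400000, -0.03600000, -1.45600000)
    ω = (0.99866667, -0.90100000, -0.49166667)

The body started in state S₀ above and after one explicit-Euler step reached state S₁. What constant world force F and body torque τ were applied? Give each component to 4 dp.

rate change Δω = (-0.00133333, 0.09900000, 0.10833333)
applied torque τ = (-0.0500, 0.1800, 0.0800)
velocity change Δv = (0.13600000, -0.13600000, 0.14400000)
F = m·Δv/dt = (3.4000, -3.4000, 3.6000)

F = (3.4000, -3.4000, 3.6000)
τ = (-0.0500, 0.1800, 0.0800)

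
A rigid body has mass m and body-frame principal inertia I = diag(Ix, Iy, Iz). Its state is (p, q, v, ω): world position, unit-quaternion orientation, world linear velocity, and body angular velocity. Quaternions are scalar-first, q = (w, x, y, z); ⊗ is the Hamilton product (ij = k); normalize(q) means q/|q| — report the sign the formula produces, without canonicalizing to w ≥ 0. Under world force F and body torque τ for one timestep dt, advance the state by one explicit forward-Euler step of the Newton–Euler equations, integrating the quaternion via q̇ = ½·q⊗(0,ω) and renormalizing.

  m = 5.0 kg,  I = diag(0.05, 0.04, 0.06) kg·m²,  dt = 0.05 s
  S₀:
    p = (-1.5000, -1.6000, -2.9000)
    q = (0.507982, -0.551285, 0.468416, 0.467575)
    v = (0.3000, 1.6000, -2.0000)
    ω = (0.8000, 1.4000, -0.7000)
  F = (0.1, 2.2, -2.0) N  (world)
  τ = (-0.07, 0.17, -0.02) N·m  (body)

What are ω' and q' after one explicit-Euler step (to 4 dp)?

angular accel α = (-1.0080, 4.1100, -0.1467)
ω' = ω + α·dt = (0.7496, 1.6055, -0.7073)
Hamilton product q⊗(0,ω) = (0.1125481, -0.5761106, 0.6993353, -1.5021192)
updated quaternion q' = (0.5103, -0.5651, 0.4854, 0.4296)

ω' = (0.7496, 1.6055, -0.7073)
q' = (0.5103, -0.5651, 0.4854, 0.4296)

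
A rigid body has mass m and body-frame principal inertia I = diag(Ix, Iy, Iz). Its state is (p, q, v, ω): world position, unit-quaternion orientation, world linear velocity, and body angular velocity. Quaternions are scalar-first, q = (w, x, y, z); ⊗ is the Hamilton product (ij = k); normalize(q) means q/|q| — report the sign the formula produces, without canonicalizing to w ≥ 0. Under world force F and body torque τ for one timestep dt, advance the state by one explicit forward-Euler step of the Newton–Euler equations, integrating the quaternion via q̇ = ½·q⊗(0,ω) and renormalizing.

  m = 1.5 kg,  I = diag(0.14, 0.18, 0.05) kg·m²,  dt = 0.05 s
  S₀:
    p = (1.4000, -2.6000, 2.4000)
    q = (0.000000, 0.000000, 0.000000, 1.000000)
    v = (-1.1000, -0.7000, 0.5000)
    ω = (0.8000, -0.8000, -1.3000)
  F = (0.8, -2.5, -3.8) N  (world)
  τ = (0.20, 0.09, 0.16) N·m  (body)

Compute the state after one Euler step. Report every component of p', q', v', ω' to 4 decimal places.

p' = (1.3450, -2.6350, 2.4250)
q' = (0.0325, 0.0200, 0.0200, 0.9991)
v' = (-1.0733, -0.7833, 0.3733)
ω' = (0.9197, -0.7490, -1.1144)

gyro term ω×Iω = (-0.1352, -0.0936, -0.0256)
angular accel α = (2.3943, 1.0200, 3.7120)
ω + α·dt = (0.9197, -0.7490, -1.1144)
2q̇ = q⊗(0,ω) = (1.3000000, 0.8000000, 0.8000000, 0.0000000)
updated quaternion q' = (0.0325, 0.0200, 0.0200, 0.9991)
p + v·dt = (1.3450, -2.6350, 2.4250)
v + (F/m)dt = (-1.0733, -0.7833, 0.3733)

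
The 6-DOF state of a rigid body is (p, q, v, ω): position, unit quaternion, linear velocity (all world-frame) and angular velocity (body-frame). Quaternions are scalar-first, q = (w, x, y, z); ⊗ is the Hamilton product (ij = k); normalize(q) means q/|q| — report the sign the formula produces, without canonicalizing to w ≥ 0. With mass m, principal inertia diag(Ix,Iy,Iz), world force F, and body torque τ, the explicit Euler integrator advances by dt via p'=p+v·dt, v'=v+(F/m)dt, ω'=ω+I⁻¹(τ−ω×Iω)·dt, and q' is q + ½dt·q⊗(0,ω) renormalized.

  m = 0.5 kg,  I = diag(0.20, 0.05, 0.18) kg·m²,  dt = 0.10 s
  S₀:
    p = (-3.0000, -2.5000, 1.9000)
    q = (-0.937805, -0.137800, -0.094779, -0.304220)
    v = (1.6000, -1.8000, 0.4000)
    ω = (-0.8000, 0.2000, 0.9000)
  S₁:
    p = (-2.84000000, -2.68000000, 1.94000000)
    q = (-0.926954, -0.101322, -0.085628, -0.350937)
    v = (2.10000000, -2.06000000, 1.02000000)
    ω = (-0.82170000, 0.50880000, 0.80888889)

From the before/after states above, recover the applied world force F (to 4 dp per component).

F = (2.5000, -1.3000, 3.1000)

velocity change Δv = (0.50000000, -0.26000000, 0.62000000)
F = m·Δv/dt = (2.5000, -1.3000, 3.1000)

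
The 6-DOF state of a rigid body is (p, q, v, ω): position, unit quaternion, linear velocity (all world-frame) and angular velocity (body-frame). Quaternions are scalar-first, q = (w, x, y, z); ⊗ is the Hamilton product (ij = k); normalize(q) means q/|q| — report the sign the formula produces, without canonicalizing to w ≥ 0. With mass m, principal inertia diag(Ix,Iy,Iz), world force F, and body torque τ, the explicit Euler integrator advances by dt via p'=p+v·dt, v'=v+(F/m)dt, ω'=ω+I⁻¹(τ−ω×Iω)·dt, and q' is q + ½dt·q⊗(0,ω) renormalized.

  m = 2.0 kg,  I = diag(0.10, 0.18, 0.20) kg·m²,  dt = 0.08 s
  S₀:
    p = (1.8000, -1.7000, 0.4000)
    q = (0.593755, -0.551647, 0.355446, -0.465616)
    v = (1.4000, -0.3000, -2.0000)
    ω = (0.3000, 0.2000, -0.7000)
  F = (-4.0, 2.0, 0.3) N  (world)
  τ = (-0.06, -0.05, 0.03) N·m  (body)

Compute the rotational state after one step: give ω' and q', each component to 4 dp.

ω' = (0.2542, 0.1684, -0.6899)
q' = (0.5842, -0.5505, 0.3390, -0.4907)

α = I⁻¹(τ − ω×Iω) = (-0.5720, -0.3944, 0.1260)
ω' = ω + α·dt = (0.2542, 0.1684, -0.6899)
Hamilton product q⊗(0,ω) = (-0.2315263, 0.0224375, -0.4070867, -0.6325917)
q' = normalize(q + ½dt·q⊗(0,ω)) = (0.5842, -0.5505, 0.3390, -0.4907)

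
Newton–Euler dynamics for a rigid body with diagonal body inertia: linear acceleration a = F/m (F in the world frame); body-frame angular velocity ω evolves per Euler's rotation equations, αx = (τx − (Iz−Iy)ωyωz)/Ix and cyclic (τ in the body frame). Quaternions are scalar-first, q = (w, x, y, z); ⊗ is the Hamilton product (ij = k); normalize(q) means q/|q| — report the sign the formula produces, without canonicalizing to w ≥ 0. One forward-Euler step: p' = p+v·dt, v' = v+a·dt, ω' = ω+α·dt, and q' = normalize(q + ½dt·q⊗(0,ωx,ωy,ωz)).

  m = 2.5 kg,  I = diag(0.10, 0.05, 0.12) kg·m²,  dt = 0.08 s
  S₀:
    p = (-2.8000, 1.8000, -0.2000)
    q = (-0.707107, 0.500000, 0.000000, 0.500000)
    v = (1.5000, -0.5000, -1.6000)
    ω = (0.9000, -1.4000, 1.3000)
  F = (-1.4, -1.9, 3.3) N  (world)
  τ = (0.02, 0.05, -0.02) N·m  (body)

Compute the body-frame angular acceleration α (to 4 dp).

α = (1.4740, 1.4680, -0.6917)

gyro term ω×Iω = (-0.1274, -0.0234, 0.0630)
α = I⁻¹(τ − ω×Iω) = (1.4740, 1.4680, -0.6917)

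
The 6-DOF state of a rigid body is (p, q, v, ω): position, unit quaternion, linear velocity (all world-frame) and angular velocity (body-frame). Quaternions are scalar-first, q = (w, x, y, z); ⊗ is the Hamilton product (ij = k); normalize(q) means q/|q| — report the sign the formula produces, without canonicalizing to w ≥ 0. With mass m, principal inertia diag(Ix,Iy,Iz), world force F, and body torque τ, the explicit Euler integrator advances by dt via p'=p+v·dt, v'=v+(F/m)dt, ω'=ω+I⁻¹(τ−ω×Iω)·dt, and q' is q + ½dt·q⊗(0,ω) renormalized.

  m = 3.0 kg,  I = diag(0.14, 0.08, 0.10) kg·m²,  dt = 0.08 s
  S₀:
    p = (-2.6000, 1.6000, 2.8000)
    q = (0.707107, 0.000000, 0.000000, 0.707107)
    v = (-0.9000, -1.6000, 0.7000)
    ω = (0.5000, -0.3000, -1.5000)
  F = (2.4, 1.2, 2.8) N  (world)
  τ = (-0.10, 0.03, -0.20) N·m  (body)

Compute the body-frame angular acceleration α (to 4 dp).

precession coupling ω×(Iω) = (0.0090, -0.0300, 0.0090)
angular accel α = (-0.7786, 0.7500, -2.0900)

α = (-0.7786, 0.7500, -2.0900)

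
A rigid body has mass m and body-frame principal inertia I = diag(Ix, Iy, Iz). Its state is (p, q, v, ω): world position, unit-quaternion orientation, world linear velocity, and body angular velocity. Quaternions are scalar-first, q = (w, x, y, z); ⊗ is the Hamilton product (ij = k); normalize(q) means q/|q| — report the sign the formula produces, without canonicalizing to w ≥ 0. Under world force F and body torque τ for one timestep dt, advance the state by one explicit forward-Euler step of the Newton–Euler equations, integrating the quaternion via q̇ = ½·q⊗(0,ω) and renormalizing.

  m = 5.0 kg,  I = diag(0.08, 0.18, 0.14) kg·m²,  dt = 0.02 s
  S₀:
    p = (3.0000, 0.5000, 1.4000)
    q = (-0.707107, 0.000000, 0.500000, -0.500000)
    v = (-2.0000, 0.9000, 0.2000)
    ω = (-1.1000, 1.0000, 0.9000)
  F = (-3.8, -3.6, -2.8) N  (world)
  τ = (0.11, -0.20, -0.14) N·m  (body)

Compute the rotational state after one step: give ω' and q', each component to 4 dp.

precession coupling ω×(Iω) = (-0.0360, 0.0594, -0.1100)
angular accel α = (1.8250, -1.4411, -0.2143)
new body rate ω' = (-1.0635, 0.9712, 0.8957)
2q̇ = q⊗(0,ω) = (-0.0500000, 1.7278177, -0.1571070, -0.0863963)
updated quaternion q' = (-0.7075, 0.0173, 0.4984, -0.5008)

ω' = (-1.0635, 0.9712, 0.8957)
q' = (-0.7075, 0.0173, 0.4984, -0.5008)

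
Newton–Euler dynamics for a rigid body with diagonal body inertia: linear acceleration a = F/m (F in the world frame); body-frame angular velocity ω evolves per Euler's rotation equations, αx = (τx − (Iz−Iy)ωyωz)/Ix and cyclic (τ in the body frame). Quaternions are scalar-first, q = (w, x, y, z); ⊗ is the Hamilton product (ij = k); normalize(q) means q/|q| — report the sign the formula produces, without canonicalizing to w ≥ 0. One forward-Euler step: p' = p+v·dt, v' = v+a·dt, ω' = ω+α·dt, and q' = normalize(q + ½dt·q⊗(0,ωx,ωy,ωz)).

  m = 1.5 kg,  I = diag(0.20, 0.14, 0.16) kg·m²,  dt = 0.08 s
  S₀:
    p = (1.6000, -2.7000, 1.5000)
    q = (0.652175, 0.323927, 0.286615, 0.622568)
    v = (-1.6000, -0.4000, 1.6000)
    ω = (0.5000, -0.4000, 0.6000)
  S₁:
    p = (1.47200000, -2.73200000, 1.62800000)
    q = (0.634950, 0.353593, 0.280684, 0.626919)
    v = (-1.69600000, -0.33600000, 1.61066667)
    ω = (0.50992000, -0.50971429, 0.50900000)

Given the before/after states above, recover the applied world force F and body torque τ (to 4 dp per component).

F = (-1.8000, 1.2000, 0.2000)
τ = (0.0200, -0.1800, -0.1700)

velocity change Δv = (-0.09600000, 0.06400000, 0.01066667)
F = m·Δv/dt = (-1.8000, 1.2000, 0.2000)
ω₁ − ω₀ = (0.00992000, -0.10971429, -0.09100000)
ω₀×(Iω₀) = (-0.0048, 0.0120, 0.0120)
applied torque τ = (0.0200, -0.1800, -0.1700)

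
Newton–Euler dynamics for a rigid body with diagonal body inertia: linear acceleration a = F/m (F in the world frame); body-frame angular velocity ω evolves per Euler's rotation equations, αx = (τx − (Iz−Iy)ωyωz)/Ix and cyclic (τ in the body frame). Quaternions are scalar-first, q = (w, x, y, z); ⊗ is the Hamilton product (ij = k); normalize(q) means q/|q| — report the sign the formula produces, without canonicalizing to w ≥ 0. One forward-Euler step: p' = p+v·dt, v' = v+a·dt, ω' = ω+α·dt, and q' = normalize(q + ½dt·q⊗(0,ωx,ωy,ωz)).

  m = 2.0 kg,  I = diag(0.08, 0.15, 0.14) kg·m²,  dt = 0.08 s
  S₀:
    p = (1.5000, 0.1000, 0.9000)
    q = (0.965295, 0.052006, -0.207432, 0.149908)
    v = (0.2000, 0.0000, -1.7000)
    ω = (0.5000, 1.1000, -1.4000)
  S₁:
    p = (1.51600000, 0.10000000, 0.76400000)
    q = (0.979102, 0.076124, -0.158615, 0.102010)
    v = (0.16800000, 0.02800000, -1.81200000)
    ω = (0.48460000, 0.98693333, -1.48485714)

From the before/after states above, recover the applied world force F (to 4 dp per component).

F = (-0.8000, 0.7000, -2.8000)

velocity change Δv = (-0.03200000, 0.02800000, -0.11200000)
F = m·Δv/dt = (-0.8000, 0.7000, -2.8000)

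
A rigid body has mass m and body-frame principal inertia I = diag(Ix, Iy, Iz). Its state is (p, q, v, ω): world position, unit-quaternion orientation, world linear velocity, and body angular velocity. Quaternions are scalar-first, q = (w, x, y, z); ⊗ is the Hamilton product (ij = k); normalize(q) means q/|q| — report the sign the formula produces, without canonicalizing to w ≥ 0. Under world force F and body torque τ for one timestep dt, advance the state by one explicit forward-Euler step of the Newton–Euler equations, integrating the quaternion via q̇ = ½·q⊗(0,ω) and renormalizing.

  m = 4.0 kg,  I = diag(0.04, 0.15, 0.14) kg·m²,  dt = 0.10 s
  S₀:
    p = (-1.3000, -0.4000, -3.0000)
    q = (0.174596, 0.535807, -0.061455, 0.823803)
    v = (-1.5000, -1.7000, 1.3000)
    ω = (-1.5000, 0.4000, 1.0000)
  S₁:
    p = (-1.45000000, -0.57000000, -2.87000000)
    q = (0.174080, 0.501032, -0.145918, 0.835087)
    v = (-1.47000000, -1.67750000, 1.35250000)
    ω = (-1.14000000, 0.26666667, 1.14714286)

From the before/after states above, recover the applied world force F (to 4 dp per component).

Δv = v₁−v₀ = (0.03000000, 0.02250000, 0.05250000)
applied force F = (1.2000, 0.9000, 2.1000)

F = (1.2000, 0.9000, 2.1000)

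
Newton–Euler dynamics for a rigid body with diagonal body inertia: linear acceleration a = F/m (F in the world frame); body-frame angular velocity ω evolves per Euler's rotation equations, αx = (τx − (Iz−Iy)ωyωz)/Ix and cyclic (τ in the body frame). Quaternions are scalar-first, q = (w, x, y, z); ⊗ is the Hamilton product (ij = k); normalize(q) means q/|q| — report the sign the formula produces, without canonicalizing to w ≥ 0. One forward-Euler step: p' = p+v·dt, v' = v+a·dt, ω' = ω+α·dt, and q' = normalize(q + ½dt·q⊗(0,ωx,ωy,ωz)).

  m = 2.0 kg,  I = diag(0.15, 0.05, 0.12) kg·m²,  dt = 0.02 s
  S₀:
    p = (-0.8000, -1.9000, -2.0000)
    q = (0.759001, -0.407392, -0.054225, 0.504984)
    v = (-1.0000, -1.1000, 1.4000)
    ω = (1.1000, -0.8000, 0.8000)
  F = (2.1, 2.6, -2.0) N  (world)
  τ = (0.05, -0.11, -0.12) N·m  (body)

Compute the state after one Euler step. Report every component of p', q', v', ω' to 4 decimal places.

precession coupling ω×(Iω) = (-0.0448, 0.0264, 0.0880)
angular accel α = (0.6320, -2.7280, -1.7333)
ω' = ω + α·dt = (1.1126, -0.8546, 0.7653)
Hamilton product q⊗(0,ω) = (0.0007640, 1.1955083, 0.2741952, 0.9927619)
updated quaternion q' = (0.7589, -0.3954, -0.0515, 0.5148)
p + v·dt = (-0.8200, -1.9220, -1.9720)
new velocity v' = (-0.9790, -1.0740, 1.3800)

p' = (-0.8200, -1.9220, -1.9720)
q' = (0.7589, -0.3954, -0.0515, 0.5148)
v' = (-0.9790, -1.0740, 1.3800)
ω' = (1.1126, -0.8546, 0.7653)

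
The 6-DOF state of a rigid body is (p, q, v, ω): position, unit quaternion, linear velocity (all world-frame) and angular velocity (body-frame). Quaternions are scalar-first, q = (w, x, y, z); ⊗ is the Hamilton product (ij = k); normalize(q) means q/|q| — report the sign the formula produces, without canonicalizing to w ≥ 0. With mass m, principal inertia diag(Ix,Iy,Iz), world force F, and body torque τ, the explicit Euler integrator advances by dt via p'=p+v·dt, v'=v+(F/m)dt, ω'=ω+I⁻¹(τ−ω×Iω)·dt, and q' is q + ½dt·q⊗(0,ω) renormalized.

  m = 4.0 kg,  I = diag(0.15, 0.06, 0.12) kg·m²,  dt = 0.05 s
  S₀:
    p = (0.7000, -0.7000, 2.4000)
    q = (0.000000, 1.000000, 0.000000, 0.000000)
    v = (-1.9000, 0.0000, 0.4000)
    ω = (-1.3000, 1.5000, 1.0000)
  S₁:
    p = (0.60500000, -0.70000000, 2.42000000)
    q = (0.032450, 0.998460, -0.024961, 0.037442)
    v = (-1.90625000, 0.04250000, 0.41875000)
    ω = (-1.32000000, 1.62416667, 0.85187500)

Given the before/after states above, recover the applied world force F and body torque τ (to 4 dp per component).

F = (-0.5000, 3.4000, 1.5000)
τ = (0.0300, 0.1100, -0.1800)

Δω = ω₁−ω₀ = (-0.02000000, 0.12416667, -0.14812500)
precession coupling = (0.0900, -0.0390, 0.1755)
applied torque τ = (0.0300, 0.1100, -0.1800)
v₁ − v₀ = (-0.00625000, 0.04250000, 0.01875000)
applied force F = (-0.5000, 3.4000, 1.5000)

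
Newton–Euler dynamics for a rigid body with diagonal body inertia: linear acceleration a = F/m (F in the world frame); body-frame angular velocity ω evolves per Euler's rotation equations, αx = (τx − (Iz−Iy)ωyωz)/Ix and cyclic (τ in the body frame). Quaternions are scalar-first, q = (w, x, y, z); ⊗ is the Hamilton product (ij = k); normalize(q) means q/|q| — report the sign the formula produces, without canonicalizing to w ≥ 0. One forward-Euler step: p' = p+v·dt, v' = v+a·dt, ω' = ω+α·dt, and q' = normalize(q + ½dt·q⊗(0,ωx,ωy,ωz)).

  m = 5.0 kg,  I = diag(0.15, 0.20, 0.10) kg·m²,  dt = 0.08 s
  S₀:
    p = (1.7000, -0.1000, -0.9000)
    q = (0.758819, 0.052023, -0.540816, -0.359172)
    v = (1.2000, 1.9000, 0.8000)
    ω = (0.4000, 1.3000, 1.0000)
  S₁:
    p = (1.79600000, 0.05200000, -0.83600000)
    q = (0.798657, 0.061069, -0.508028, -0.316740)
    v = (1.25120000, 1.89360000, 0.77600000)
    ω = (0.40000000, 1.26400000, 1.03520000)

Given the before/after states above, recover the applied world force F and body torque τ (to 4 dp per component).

Δv = v₁−v₀ = (0.05120000, -0.00640000, -0.02400000)
m·(v₁−v₀)/dt = (3.2000, -0.4000, -1.5000)
Δω = ω₁−ω₀ = (0.00000000, -0.03600000, 0.03520000)
I·α + gyro = (-0.1300, -0.0700, 0.0700)

F = (3.2000, -0.4000, -1.5000)
τ = (-0.1300, -0.0700, 0.0700)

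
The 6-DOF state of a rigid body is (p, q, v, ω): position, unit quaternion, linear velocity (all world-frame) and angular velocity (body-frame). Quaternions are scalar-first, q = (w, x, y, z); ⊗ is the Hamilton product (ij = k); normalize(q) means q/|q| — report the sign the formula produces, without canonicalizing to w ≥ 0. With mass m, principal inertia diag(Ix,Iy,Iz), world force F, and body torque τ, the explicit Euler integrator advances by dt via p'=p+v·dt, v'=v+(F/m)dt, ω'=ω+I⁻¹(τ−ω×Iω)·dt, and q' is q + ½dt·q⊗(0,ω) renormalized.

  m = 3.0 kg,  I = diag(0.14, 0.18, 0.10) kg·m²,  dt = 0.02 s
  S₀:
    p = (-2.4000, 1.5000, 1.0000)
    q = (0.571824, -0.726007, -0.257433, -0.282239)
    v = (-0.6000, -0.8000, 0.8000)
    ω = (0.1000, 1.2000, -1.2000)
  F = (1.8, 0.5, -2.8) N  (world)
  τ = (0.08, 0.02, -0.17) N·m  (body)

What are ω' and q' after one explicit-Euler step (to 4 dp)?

ω' = (0.0950, 1.2028, -1.2350)
q' = (0.5722, -0.7189, -0.2595, -0.2975)

angular accel α = (-0.2514, 0.1378, -1.7480)
ω' = ω + α·dt = (0.0950, 1.2028, -1.2350)
Hamilton product q⊗(0,ω) = (0.0428335, 0.7047888, -0.2132435, -1.5316539)
q' = normalize(q + ½dt·q⊗(0,ω)) = (0.5722, -0.7189, -0.2595, -0.2975)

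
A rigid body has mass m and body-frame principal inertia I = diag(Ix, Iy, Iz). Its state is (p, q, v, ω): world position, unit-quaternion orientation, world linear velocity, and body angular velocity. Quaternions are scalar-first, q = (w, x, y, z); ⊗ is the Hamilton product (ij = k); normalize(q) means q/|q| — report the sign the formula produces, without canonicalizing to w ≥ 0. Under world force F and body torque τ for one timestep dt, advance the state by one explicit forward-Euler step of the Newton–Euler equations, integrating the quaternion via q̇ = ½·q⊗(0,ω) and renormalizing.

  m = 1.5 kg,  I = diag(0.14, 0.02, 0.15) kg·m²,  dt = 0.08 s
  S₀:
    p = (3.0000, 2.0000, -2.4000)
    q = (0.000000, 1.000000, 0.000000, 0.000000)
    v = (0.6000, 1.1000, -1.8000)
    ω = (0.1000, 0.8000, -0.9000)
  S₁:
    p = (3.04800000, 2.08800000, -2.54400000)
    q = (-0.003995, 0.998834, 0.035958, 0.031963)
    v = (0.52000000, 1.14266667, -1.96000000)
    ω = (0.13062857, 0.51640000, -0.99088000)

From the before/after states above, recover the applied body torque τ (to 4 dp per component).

ω₁ − ω₀ = (0.03062857, -0.28360000, -0.09088000)
ω₀×(Iω₀) = (-0.0936, 0.0009, -0.0096)
I·α + gyro = (-0.0400, -0.0700, -0.1800)

τ = (-0.0400, -0.0700, -0.1800)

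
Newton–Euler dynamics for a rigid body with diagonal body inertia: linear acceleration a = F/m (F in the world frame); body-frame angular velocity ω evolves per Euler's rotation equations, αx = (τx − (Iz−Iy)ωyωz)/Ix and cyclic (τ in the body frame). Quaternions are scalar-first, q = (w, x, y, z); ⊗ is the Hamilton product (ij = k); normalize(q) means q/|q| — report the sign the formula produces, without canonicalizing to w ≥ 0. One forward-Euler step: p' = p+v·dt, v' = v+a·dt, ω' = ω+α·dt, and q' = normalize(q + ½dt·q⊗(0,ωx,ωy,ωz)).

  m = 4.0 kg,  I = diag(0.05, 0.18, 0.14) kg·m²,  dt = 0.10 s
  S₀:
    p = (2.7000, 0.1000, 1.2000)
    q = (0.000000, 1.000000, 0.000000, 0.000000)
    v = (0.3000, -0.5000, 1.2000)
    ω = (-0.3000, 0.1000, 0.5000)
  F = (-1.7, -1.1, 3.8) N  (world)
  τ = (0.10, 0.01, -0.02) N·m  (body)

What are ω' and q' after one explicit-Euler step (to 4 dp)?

gyro term ω×Iω = (-0.0020, 0.0135, -0.0039)
angular accel α = (2.0400, -0.0194, -0.1150)
ω' = ω + α·dt = (-0.0960, 0.0981, 0.4885)
Hamilton product q⊗(0,ω) = (0.3000000, 0.0000000, -0.5000000, 0.1000000)
updated quaternion q' = (0.0150, 0.9996, -0.0250, 0.0050)

ω' = (-0.0960, 0.0981, 0.4885)
q' = (0.0150, 0.9996, -0.0250, 0.0050)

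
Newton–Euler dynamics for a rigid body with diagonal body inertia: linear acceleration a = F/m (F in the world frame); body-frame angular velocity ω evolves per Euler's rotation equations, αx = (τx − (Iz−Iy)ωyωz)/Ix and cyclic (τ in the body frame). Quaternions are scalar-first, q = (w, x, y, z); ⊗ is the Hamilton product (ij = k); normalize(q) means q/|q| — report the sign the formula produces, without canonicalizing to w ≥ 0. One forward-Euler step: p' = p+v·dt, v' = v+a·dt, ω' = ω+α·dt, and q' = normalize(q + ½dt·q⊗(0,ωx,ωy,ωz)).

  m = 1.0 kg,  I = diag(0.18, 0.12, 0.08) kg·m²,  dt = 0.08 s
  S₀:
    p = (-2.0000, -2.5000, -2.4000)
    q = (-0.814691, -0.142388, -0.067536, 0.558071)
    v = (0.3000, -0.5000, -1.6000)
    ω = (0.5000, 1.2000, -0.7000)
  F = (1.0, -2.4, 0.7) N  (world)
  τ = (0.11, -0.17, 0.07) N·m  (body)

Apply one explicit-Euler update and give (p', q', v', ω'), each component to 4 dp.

gyro term ω×Iω = (0.0336, -0.0350, -0.0360)
α = I⁻¹(τ − ω×Iω) = (0.4244, -1.1250, 1.3250)
ω + α·dt = (0.5340, 1.1100, -0.5940)
2q̇ = q⊗(0,ω) = (0.5428869, -1.0297555, -0.7982653, 0.4331861)
q' = normalize(q + ½dt·q⊗(0,ω)) = (-0.7916, -0.1833, -0.0993, 0.5744)
new position p' = (-1.9760, -2.5400, -2.5280)
new velocity v' = (0.3800, -0.6920, -1.5440)

p' = (-1.9760, -2.5400, -2.5280)
q' = (-0.7916, -0.1833, -0.0993, 0.5744)
v' = (0.3800, -0.6920, -1.5440)
ω' = (0.5340, 1.1100, -0.5940)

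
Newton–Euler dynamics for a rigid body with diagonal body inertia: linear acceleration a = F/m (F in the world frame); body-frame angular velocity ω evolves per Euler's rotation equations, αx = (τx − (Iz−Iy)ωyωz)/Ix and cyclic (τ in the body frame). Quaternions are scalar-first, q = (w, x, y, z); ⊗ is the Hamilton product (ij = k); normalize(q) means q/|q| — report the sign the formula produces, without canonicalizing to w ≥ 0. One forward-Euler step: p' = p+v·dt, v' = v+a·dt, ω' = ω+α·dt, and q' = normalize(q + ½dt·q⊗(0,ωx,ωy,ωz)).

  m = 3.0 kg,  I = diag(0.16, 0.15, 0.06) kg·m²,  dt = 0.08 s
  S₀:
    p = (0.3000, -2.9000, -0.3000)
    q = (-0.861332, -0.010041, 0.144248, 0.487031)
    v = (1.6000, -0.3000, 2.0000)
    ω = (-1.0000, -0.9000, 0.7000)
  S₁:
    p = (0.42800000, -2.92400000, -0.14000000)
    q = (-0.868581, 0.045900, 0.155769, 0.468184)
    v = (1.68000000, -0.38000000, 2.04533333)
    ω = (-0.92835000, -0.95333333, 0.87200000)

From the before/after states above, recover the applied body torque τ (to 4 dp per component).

rate change Δω = (0.07165000, -0.05333333, 0.17200000)
τ = I·(Δω/dt) + ω₀×(Iω₀) = (0.2000, -0.1700, 0.1200)

τ = (0.2000, -0.1700, 0.1200)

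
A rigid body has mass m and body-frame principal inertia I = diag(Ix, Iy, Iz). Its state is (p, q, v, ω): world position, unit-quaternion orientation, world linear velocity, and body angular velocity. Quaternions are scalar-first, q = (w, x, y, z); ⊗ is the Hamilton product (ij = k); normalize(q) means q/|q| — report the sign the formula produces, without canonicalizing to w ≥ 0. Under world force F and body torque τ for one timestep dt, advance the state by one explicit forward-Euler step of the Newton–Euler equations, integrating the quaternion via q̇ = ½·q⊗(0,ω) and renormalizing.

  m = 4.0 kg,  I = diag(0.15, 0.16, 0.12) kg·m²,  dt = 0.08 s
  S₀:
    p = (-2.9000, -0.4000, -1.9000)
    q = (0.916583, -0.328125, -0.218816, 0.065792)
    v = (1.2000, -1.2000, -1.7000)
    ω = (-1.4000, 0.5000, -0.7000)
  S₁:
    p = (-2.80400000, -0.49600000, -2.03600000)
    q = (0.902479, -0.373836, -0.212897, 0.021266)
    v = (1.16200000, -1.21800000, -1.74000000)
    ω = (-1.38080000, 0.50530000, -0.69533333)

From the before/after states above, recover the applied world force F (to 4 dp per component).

F = (-1.9000, -0.9000, -2.0000)

Δv = v₁−v₀ = (-0.03800000, -0.01800000, -0.04000000)
F = m·Δv/dt = (-1.9000, -0.9000, -2.0000)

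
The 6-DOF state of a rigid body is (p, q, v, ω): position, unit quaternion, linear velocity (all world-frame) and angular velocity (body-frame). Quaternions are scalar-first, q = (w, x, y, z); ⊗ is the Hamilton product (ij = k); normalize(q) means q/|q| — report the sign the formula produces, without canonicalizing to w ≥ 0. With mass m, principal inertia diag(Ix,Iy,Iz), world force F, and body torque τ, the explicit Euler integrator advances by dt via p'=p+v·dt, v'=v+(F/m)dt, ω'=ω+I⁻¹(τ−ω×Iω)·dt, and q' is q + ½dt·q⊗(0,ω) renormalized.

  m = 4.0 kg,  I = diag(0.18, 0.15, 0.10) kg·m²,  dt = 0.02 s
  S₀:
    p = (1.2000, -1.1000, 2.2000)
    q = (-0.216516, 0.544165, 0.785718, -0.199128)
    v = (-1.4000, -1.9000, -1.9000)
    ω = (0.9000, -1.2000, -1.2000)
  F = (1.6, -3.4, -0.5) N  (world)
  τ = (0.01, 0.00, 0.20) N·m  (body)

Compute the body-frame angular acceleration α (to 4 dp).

α = (0.4556, 0.5760, 1.6760)

precession coupling ω×(Iω) = (-0.0720, -0.0864, 0.0324)
α = I⁻¹(τ − ω×Iω) = (0.4556, 0.5760, 1.6760)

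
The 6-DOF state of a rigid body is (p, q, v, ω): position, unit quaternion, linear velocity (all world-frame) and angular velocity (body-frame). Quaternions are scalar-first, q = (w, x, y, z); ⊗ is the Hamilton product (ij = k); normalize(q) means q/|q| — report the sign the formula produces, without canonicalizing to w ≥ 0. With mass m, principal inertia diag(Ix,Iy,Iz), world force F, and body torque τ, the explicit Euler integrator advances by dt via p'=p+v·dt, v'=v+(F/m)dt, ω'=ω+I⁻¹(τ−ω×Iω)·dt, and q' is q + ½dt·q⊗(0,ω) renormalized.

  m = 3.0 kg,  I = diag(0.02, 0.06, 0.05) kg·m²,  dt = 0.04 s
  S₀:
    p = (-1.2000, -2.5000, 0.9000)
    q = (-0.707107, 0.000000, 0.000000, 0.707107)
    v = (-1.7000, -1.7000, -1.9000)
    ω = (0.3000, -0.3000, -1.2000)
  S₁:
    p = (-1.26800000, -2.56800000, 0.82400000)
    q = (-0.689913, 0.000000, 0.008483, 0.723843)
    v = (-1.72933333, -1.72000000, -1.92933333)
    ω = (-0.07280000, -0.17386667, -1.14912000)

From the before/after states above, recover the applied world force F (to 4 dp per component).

F = (-2.2000, -1.5000, -2.2000)

v₁ − v₀ = (-0.02933333, -0.02000000, -0.02933333)
m·(v₁−v₀)/dt = (-2.2000, -1.5000, -2.2000)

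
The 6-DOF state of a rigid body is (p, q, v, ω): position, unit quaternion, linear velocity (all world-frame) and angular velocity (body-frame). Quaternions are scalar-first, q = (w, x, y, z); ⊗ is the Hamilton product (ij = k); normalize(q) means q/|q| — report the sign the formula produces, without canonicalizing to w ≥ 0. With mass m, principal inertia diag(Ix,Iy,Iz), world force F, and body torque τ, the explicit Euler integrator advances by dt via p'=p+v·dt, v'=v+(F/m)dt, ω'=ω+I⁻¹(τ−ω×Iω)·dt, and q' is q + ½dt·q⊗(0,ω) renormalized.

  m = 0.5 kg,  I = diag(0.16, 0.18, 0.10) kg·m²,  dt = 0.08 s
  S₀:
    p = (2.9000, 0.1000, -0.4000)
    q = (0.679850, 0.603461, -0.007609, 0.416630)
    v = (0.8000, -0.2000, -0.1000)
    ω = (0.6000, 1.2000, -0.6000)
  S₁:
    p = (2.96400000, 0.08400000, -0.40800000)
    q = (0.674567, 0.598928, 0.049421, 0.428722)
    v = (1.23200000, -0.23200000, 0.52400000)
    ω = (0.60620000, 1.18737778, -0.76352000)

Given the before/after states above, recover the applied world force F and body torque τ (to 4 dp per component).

Δω = ω₁−ω₀ = (0.00620000, -0.01262222, -0.16352000)
precession coupling = (0.0576, -0.0216, 0.0144)
τ = I·(Δω/dt) + ω₀×(Iω₀) = (0.0700, -0.0500, -0.1900)
v₁ − v₀ = (0.43200000, -0.03200000, 0.62400000)
applied force F = (2.7000, -0.2000, 3.9000)

F = (2.7000, -0.2000, 3.9000)
τ = (0.0700, -0.0500, -0.1900)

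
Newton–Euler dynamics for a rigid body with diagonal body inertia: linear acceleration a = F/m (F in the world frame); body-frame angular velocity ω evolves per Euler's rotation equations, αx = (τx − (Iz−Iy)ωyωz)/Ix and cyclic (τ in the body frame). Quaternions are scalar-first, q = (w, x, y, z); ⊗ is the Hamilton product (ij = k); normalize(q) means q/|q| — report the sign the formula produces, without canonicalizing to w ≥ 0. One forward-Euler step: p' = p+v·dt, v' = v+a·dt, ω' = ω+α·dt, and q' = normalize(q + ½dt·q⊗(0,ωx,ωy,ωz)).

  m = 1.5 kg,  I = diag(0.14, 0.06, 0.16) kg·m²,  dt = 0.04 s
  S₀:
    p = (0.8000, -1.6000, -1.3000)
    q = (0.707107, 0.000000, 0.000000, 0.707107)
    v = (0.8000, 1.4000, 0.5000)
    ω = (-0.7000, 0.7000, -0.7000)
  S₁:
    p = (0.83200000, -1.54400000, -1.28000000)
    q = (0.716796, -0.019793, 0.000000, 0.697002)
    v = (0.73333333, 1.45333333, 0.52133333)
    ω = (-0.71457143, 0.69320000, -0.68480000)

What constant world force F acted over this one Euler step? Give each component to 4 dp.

Δv = v₁−v₀ = (-0.06666667, 0.05333333, 0.02133333)
applied force F = (-2.5000, 2.0000, 0.8000)

F = (-2.5000, 2.0000, 0.8000)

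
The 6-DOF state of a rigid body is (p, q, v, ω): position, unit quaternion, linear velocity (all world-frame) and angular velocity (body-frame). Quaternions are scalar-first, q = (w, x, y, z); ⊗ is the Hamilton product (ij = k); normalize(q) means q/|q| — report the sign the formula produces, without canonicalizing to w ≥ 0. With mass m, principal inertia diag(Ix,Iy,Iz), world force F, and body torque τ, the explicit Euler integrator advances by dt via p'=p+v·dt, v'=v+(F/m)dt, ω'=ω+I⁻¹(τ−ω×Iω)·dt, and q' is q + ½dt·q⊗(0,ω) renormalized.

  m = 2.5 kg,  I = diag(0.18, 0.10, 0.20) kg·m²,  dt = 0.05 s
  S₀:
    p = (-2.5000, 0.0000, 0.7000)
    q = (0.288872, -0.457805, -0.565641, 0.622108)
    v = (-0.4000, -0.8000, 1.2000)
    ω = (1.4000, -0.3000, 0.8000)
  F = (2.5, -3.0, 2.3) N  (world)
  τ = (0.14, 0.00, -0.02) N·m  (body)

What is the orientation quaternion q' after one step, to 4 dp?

q' = (0.2880, -0.4540, -0.5364, 0.6506)

2q̇ = q⊗(0,ω) = (-0.0264517, 0.1385404, 1.1505336, 1.1603365)
updated quaternion q' = (0.2880, -0.4540, -0.5364, 0.6506)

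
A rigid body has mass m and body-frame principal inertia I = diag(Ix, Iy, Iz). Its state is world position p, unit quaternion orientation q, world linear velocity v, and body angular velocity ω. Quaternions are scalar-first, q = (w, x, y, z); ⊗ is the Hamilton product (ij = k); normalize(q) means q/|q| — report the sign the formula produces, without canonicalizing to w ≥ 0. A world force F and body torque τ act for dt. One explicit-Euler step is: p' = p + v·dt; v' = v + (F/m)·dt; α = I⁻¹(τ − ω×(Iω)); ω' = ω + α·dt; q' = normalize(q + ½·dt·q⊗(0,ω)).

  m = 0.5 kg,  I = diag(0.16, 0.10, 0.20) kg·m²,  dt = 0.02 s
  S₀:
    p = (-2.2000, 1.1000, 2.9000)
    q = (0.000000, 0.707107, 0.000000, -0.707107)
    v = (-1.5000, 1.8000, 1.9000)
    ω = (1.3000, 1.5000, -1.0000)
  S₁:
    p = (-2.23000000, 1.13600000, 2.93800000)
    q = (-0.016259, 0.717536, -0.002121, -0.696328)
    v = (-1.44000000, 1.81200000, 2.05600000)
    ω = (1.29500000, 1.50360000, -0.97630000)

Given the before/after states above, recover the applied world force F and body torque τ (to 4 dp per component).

velocity change Δv = (0.06000000, 0.01200000, 0.15600000)
applied force F = (1.5000, 0.3000, 3.9000)
rate change Δω = (-0.00500000, 0.00360000, 0.02370000)
ω₀×(Iω₀) = (-0.1500, 0.0520, -0.1170)
I·α + gyro = (-0.1900, 0.0700, 0.1200)

F = (1.5000, 0.3000, 3.9000)
τ = (-0.1900, 0.0700, 0.1200)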